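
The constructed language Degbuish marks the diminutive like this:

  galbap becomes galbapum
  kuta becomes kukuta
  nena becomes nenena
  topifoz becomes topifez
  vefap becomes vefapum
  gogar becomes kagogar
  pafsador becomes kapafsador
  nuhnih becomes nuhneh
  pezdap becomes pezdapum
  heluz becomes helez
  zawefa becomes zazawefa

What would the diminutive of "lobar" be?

kalobar

"lobar" ends in -r. The stems ending in -r (pafsador → kapafsador, gogar → kagogar) add the prefix ka-.
So lobar → kalobar.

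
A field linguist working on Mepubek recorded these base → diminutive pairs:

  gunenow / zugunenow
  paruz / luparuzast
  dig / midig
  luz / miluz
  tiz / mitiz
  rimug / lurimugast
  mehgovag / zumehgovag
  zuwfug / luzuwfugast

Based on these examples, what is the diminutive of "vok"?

mivok

dig and zuwfug both end in -g yet inflect differently (midig, luzuwfugast), so the final letter is not what conditions the rule; the number of vowels is.
"vok" has 1 vowel. The stems with 1 vowel (dig → midig, tiz → mitiz, luz → miluz) add the prefix mi-.
So vok → mivok.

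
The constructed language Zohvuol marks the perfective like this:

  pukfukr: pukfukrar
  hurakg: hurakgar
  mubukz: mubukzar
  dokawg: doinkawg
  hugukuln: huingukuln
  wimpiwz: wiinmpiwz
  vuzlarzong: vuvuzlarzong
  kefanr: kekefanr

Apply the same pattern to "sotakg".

"sotakg" has second-to-last letter 'k'. The stems whose second-to-last letter is 'k' (pukfukr → pukfukrar, hurakg → hurakgar, mubukz → mubukzar) add -ar.
The other patterns: stems whose second-to-last letter is 'l' or 'w' insert -in- after the first vowel; stems whose second-to-last letter is 'n' repeat the first consonant+vowel as a prefix.
So sotakg → sotakgar.

sotakgar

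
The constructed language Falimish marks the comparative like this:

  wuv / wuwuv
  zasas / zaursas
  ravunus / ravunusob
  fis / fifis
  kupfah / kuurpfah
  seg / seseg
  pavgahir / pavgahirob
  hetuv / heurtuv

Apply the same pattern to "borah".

fis and zasas both end in -s yet inflect differently (fifis, zaursas), so the final letter is not what conditions the rule; the number of vowels is.
"borah" has 2 vowels. The stems with 2 vowels (zasas → zaursas, hetuv → heurtuv, kupfah → kuurpfah) insert -ur- after the first vowel.
The other patterns: stems with 1 vowel repeat the first consonant+vowel as a prefix; stems with 3 vowels add -ob.
So borah → bourrah.

bourrah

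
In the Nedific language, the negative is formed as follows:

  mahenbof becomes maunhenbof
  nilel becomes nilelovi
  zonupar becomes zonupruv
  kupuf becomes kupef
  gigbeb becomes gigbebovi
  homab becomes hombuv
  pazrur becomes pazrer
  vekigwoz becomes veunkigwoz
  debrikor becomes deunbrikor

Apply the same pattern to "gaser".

gaserovi

gigbeb and homab both end in -b yet inflect differently (gigbebovi, hombuv), so the final letter is not what conditions the rule; the last vowel is.
"gaser" has last vowel 'e'. The stems whose last vowel is 'e' (nilel → nilelovi, gigbeb → gigbebovi) add -ovi.
So gaser → gaserovi.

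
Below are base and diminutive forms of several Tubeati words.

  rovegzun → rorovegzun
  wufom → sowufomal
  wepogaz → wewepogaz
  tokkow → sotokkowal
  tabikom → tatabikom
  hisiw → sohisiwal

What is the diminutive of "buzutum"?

wufom and tabikom both end in -m yet inflect differently (sowufomal, tatabikom), so the final letter is not what conditions the rule; the number of vowels is.
"buzutum" has 3 vowels. The stems with 3 vowels (tabikom → tatabikom, wepogaz → wewepogaz, rovegzun → rorovegzun) repeat the first consonant+vowel as a prefix.
The other pattern: stems with 2 vowels add so- … -al around the stem.
So buzutum → bubuzutum.

bubuzutum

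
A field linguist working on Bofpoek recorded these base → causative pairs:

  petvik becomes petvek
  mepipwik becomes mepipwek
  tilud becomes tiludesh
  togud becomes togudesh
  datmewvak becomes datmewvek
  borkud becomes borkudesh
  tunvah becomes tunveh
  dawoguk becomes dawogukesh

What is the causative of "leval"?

dawoguk and datmewvak both end in -k yet inflect differently (dawogukesh, datmewvek), so the final letter is not what conditions the rule; the last vowel is.
"leval" has last vowel 'a'. The stems whose last vowel is 'a' (datmewvak → datmewvek, tunvah → tunveh) change the last vowel to 'e'.
The other pattern: stems whose last vowel is 'u' add -esh.
So leval → level.

level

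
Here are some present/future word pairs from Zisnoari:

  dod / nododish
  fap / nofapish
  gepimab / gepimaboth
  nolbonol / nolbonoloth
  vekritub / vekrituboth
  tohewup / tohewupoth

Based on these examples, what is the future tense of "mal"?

"mal" has 1 vowel. The stems with 1 vowel (dod → nododish, fap → nofapish) add no- … -ish around the stem.
The other pattern: stems with 3 vowels add -oth.
So mal → nomalish.

nomalish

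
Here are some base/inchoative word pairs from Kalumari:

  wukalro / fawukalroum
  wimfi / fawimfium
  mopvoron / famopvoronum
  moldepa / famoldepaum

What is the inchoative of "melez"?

Every pair shown (wukalro → fawukalroum, wimfi → fawimfium, mopvoron → famopvoronum, …) follows the same rule: add fa- … -um around the stem.
So melez → famelezum.

famelezum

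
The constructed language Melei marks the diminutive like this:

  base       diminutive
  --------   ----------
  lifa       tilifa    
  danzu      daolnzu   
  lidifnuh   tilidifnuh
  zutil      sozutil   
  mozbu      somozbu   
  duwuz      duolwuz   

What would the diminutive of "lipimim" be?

danzu and mozbu both end in -u yet inflect differently (daolnzu, somozbu), so the final letter is not what conditions the rule; the first letter is.
"lipimim" begins with l-. The stems beginning with l- (lifa → tilifa, lidifnuh → tilidifnuh) add the prefix ti-.
The other patterns: stems beginning with d- insert -ol- after the first vowel; stems beginning with m- or z- add the prefix so-.
So lipimim → tilipimim.

tilipimim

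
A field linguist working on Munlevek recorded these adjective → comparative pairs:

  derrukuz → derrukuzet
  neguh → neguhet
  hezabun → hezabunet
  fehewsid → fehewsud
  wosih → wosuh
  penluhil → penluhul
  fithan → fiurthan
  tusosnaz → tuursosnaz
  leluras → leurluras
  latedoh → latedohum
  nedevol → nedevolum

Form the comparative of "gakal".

gaurkal

neguh and wosih both end in -h yet inflect differently (neguhet, wosuh), so the final letter is not what conditions the rule; the last vowel is.
"gakal" has last vowel 'a'. The stems whose last vowel is 'a' (fithan → fiurthan, tusosnaz → tuursosnaz, leluras → leurluras) insert -ur- after the first vowel.
So gakal → gaurkal.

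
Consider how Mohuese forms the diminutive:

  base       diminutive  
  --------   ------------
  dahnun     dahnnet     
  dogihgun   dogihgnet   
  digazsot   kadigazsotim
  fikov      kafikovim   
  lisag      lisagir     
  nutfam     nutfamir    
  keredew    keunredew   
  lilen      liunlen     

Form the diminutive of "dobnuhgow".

kadobnuhgowim

"dobnuhgow" has last vowel 'o'. The stems whose last vowel is 'o' (digazsot → kadigazsotim, fikov → kafikovim) add ka- … -im around the stem.
The other patterns: stems whose last vowel is 'u' delete the last vowel and add -et; stems whose last vowel is 'a' add -ir; stems whose last vowel is 'e' insert -un- after the first vowel.
So dobnuhgow → kadobnuhgowim.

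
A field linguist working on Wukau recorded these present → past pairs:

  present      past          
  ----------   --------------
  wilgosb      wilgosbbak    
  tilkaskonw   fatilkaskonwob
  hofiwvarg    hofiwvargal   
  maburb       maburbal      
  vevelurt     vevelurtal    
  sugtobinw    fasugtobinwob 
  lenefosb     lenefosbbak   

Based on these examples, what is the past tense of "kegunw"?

"kegunw" has second-to-last letter 'n'. The stems whose second-to-last letter is 'n' (tilkaskonw → fatilkaskonwob, sugtobinw → fasugtobinwob) add fa- … -ob around the stem.
The other patterns: stems whose second-to-last letter is 'r' add -al; stems whose second-to-last letter is 's' double the final consonant and add -ak.
So kegunw → fakegunwob.

fakegunwob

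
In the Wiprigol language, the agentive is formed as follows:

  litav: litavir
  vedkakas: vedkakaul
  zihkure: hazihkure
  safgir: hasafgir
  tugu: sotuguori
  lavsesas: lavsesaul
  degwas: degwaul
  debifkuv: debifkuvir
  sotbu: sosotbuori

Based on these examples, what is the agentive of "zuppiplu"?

debifkuv and tugu both have last vowel 'u' yet inflect differently (debifkuvir, sotuguori), so the last vowel is not what conditions the rule; the final letter is.
"zuppiplu" ends in -u. The stems ending in -u (tugu → sotuguori, sotbu → sosotbuori) add so- … -ori around the stem.
So zuppiplu → sozuppipluori.

sozuppipluori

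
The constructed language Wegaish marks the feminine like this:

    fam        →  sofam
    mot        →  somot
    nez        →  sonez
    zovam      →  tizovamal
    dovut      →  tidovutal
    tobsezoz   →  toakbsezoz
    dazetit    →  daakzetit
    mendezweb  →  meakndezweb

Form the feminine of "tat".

"tat" has 1 vowel. The stems with 1 vowel (fam → sofam, mot → somot, nez → sonez) add the prefix so-.
The other patterns: stems with 2 vowels add ti- … -al around the stem; stems with 3 vowels insert -ak- after the first vowel.
So tat → sotat.

sotat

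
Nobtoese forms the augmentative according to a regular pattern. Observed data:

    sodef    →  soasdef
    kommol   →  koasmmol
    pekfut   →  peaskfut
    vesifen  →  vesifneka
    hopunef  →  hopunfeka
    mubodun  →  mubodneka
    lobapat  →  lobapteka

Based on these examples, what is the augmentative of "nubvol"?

nuasbvol

sodef and hopunef both end in -f yet inflect differently (soasdef, hopunfeka), so the final letter is not what conditions the rule; the number of vowels is.
"nubvol" has 2 vowels. The stems with 2 vowels (sodef → soasdef, kommol → koasmmol, pekfut → peaskfut) insert -as- after the first vowel.
The other pattern: stems with 3 vowels delete the last vowel and add -eka.
So nubvol → nuasbvol.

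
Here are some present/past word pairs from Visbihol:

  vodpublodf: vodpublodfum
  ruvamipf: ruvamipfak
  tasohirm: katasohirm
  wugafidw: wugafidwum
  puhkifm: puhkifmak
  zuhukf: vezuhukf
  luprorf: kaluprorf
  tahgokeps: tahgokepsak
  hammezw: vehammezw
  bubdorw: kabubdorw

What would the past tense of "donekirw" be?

vodpublodf and luprorf both end in -f yet inflect differently (vodpublodfum, kaluprorf), so the final letter is not what conditions the rule; the second-to-last letter is.
"donekirw" has second-to-last letter 'r'. The stems whose second-to-last letter is 'r' (tasohirm → katasohirm, luprorf → kaluprorf, bubdorw → kabubdorw) add the prefix ka-.
The other patterns: stems whose second-to-last letter is 'd' add -um; stems whose second-to-last letter is 'k' or 'z' add the prefix ve-; stems whose second-to-last letter is 'f' or 'p' add -ak.
So donekirw → kadonekirw.

kadonekirw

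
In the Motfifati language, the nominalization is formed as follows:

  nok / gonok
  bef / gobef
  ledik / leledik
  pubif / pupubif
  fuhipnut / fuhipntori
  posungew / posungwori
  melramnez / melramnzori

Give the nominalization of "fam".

gofam

nok and ledik both end in -k yet inflect differently (gonok, leledik), so the final letter is not what conditions the rule; the number of vowels is.
"fam" has 1 vowel. The stems with 1 vowel (nok → gonok, bef → gobef) add the prefix go-.
The other patterns: stems with 2 vowels repeat the first consonant+vowel as a prefix; stems with 3 vowels delete the last vowel and add -ori.
So fam → gofam.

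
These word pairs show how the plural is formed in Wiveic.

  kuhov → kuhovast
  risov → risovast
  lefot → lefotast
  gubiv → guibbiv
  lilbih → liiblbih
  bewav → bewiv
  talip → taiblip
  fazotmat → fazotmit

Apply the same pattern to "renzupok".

renzupokast

"renzupok" has last vowel 'o'. The stems whose last vowel is 'o' (lefot → lefotast, risov → risovast, kuhov → kuhovast) add -ast.
The other patterns: stems whose last vowel is 'i' insert -ib- after the first vowel; stems whose last vowel is 'a' change the last vowel to 'i'.
So renzupok → renzupokast.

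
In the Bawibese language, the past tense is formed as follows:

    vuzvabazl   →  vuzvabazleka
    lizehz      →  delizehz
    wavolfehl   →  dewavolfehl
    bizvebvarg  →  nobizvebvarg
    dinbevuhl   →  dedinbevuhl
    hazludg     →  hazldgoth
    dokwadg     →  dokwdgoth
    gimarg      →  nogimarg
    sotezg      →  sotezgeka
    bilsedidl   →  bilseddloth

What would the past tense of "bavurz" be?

nobavurz

bilsedidl and dinbevuhl both end in -l yet inflect differently (bilseddloth, dedinbevuhl), so the final letter is not what conditions the rule; the second-to-last letter is.
"bavurz" has second-to-last letter 'r'. The stems whose second-to-last letter is 'r' (gimarg → nogimarg, bizvebvarg → nobizvebvarg) add the prefix no-.
So bavurz → nobavurz.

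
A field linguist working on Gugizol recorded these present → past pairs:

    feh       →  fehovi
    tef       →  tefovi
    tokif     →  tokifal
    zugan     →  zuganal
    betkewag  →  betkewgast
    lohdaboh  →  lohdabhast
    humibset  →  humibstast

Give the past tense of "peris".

perisal

tef and tokif both end in -f yet inflect differently (tefovi, tokifal), so the final letter is not what conditions the rule; the number of vowels is.
"peris" has 2 vowels. The stems with 2 vowels (tokif → tokifal, zugan → zuganal) add -al.
So peris → perisal.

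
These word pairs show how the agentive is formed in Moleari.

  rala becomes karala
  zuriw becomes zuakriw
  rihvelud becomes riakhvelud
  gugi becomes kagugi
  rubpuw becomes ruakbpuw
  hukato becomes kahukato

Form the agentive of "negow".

neakgow

"negow" ends in a consonant. The stems ending in a consonant (rihvelud → riakhvelud, zuriw → zuakriw, rubpuw → ruakbpuw) insert -ak- after the first vowel.
The other pattern: stems ending in a vowel add the prefix ka-.
So negow → neakgow.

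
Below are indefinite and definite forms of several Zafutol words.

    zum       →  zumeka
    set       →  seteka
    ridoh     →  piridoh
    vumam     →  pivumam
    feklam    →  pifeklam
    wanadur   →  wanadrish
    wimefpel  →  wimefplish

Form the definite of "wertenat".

zum and vumam both end in -m yet inflect differently (zumeka, pivumam), so the final letter is not what conditions the rule; the number of vowels is.
"wertenat" has 3 vowels. The stems with 3 vowels (wanadur → wanadrish, wimefpel → wimefplish) delete the last vowel and add -ish.
The other patterns: stems with 1 vowel add -eka; stems with 2 vowels add the prefix pi-.
So wertenat → wertentish.

wertentish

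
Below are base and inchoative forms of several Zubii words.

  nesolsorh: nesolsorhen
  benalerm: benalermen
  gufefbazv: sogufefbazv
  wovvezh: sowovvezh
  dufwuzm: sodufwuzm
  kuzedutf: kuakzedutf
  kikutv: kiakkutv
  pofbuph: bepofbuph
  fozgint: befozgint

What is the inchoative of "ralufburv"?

ralufburven

nesolsorh and wovvezh both end in -h yet inflect differently (nesolsorhen, sowovvezh), so the final letter is not what conditions the rule; the second-to-last letter is.
"ralufburv" has second-to-last letter 'r'. The stems whose second-to-last letter is 'r' (nesolsorh → nesolsorhen, benalerm → benalermen) add -en.
The other patterns: stems whose second-to-last letter is 'z' add the prefix so-; stems whose second-to-last letter is 't' insert -ak- after the first vowel; stems whose second-to-last letter is 'n' or 'p' add the prefix be-.
So ralufburv → ralufburven.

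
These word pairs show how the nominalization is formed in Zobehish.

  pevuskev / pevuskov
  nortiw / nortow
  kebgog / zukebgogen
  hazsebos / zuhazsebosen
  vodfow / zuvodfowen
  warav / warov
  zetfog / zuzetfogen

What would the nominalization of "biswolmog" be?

zubiswolmogen

"biswolmog" has last vowel 'o'. The stems whose last vowel is 'o' (hazsebos → zuhazsebosen, kebgog → zukebgogen, zetfog → zuzetfogen) add zu- … -en around the stem.
The other pattern: stems whose last vowel is 'a', 'e' or 'i' change the last vowel to 'o'.
So biswolmog → zubiswolmogen.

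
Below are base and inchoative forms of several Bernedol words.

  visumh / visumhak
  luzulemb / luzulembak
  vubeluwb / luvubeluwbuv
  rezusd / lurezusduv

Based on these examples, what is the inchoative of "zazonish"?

luzazonishuv

luzulemb and vubeluwb both end in -b yet inflect differently (luzulembak, luvubeluwbuv), so the final letter is not what conditions the rule; the second-to-last letter is.
"zazonish" has second-to-last letter 's'. The one such stem in the data (rezusd → lurezusduv) adds lu- … -uv around the stem, so the same rule applies.
So zazonish → luzazonishuv.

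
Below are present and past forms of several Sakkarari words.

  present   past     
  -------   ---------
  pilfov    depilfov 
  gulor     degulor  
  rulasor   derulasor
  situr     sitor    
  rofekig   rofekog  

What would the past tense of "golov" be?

degolov

gulor and situr both end in -r yet inflect differently (degulor, sitor), so the final letter is not what conditions the rule; the last vowel is.
"golov" has last vowel 'o'. The stems whose last vowel is 'o' (pilfov → depilfov, gulor → degulor, rulasor → derulasor) add the prefix de-.
The other pattern: stems whose last vowel is 'i' or 'u' change the last vowel to 'o'.
So golov → degolov.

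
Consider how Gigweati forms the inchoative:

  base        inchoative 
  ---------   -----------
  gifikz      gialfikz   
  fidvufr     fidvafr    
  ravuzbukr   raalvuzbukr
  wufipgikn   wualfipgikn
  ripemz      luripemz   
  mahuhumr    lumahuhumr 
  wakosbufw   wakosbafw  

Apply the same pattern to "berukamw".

luberukamw

fidvufr and mahuhumr both end in -r yet inflect differently (fidvafr, lumahuhumr), so the final letter is not what conditions the rule; the second-to-last letter is.
"berukamw" has second-to-last letter 'm'. The stems whose second-to-last letter is 'm' (ripemz → luripemz, mahuhumr → lumahuhumr) add the prefix lu-.
So berukamw → luberukamw.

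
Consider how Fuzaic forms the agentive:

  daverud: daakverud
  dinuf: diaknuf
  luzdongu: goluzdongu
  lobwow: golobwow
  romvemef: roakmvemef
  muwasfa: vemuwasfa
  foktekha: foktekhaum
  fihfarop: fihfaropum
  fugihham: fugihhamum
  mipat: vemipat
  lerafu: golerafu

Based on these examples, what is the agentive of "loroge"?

goloroge

muwasfa and foktekha both end in -a yet inflect differently (vemuwasfa, foktekhaum), so the final letter is not what conditions the rule; the first letter is.
"loroge" begins with l-. The stems beginning with l- (luzdongu → goluzdongu, lerafu → golerafu, lobwow → golobwow) add the prefix go-.
The other patterns: stems beginning with m- add the prefix ve-; stems beginning with f- add -um; stems beginning with d- or r- insert -ak- after the first vowel.
So loroge → goloroge.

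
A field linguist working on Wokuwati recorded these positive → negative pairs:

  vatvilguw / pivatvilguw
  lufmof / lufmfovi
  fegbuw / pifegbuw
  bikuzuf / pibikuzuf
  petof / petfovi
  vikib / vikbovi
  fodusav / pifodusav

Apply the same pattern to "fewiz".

bikuzuf and petof both end in -f yet inflect differently (pibikuzuf, petfovi), so the final letter is not what conditions the rule; the last vowel is.
"fewiz" has last vowel 'i'. The one such stem in the data (vikib → vikbovi) deletes the last vowel and adds -ovi (as do petof, lufmof), so the same rule applies.
So fewiz → fewzovi.

fewzovi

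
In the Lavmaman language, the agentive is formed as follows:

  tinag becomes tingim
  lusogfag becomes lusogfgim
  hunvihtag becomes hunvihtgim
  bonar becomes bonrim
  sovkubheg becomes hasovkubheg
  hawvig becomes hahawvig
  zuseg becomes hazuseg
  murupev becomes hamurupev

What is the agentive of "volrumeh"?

tinag and sovkubheg both end in -g yet inflect differently (tingim, hasovkubheg), so the final letter is not what conditions the rule; the last vowel is.
"volrumeh" has last vowel 'e'. The stems whose last vowel is 'e' (sovkubheg → hasovkubheg, zuseg → hazuseg, murupev → hamurupev) add the prefix ha-.
So volrumeh → havolrumeh.

havolrumeh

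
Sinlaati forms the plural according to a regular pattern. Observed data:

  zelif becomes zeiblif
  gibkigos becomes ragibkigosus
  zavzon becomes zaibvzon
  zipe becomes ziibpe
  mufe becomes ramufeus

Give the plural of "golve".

ragolveus

zipe and mufe both end in -e yet inflect differently (ziibpe, ramufeus), so the final letter is not what conditions the rule; the first letter is.
"golve" begins with g-. The one such stem in the data (gibkigos → ragibkigosus) adds ra- … -us around the stem, so the same rule applies.
The other pattern: stems beginning with z- insert -ib- after the first vowel.
So golve → ragolveus.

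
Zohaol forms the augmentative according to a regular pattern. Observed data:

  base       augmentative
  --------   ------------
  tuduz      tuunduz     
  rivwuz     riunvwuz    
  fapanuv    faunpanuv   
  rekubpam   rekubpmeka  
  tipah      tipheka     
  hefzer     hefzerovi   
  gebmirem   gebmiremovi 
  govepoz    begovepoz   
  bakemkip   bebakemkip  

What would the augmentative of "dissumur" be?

diunssumur

rekubpam and gebmirem both end in -m yet inflect differently (rekubpmeka, gebmiremovi), so the final letter is not what conditions the rule; the last vowel is.
"dissumur" has last vowel 'u'. The stems whose last vowel is 'u' (tuduz → tuunduz, rivwuz → riunvwuz, fapanuv → faunpanuv) insert -un- after the first vowel.
The other patterns: stems whose last vowel is 'a' delete the last vowel and add -eka; stems whose last vowel is 'e' add -ovi; stems whose last vowel is 'i' or 'o' add the prefix be-.
So dissumur → diunssumur.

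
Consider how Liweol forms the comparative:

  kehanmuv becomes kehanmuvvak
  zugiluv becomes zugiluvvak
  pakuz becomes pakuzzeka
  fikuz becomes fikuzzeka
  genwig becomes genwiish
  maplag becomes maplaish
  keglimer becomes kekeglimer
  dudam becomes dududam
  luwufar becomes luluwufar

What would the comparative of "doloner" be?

kehanmuv and pakuz both have last vowel 'u' yet inflect differently (kehanmuvvak, pakuzzeka), so the last vowel is not what conditions the rule; the final letter is.
"doloner" ends in -r. The stems ending in -r (keglimer → kekeglimer, luwufar → luluwufar) repeat the first consonant+vowel as a prefix.
So doloner → dodoloner.

dodoloner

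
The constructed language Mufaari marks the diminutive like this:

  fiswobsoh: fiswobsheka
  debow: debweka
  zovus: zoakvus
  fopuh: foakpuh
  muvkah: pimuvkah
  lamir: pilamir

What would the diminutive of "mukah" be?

pimukah

"mukah" has last vowel 'a'. The one such stem in the data (muvkah → pimuvkah) adds the prefix pi-, so the same rule applies.
The other patterns: stems whose last vowel is 'o' delete the last vowel and add -eka; stems whose last vowel is 'u' insert -ak- after the first vowel.
So mukah → pimukah.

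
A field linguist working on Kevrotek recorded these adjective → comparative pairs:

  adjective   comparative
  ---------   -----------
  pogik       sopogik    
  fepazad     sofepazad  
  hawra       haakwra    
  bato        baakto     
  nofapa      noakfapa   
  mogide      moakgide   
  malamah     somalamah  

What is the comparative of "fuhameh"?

sofuhameh

"fuhameh" ends in a consonant. The stems ending in a consonant (pogik → sopogik, fepazad → sofepazad, malamah → somalamah) add the prefix so-.
The other pattern: stems ending in a vowel insert -ak- after the first vowel.
So fuhameh → sofuhameh.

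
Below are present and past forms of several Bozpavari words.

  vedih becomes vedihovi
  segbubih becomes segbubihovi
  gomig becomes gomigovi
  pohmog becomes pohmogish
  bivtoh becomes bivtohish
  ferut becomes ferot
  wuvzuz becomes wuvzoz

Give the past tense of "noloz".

nolozish

gomig and pohmog both end in -g yet inflect differently (gomigovi, pohmogish), so the final letter is not what conditions the rule; the last vowel is.
"noloz" has last vowel 'o'. The stems whose last vowel is 'o' (pohmog → pohmogish, bivtoh → bivtohish) add -ish.
So noloz → nolozish.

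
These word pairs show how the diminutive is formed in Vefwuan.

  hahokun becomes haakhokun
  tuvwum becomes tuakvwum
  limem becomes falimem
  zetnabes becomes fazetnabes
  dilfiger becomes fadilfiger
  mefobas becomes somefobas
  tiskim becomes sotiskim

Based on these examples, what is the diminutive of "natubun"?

"natubun" has last vowel 'u'. The stems whose last vowel is 'u' (hahokun → haakhokun, tuvwum → tuakvwum) insert -ak- after the first vowel.
So natubun → naaktubun.

naaktubun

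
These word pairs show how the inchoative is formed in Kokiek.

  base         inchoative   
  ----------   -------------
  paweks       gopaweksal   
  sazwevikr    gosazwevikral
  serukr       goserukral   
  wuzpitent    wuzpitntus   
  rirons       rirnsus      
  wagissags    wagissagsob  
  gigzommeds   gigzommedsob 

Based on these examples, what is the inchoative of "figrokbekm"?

gofigrokbekmal

"figrokbekm" has second-to-last letter 'k'. The stems whose second-to-last letter is 'k' (paweks → gopaweksal, sazwevikr → gosazwevikral, serukr → goserukral) add go- … -al around the stem.
So figrokbekm → gofigrokbekmal.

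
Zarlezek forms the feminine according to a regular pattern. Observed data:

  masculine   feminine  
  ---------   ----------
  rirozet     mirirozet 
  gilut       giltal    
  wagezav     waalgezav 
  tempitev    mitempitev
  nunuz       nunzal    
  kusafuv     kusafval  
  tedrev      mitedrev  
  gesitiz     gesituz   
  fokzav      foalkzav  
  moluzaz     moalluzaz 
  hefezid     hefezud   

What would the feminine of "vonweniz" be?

vonwenuz

"vonweniz" has last vowel 'i'. The stems whose last vowel is 'i' (gesitiz → gesituz, hefezid → hefezud) change the last vowel to 'u'.
So vonweniz → vonwenuz.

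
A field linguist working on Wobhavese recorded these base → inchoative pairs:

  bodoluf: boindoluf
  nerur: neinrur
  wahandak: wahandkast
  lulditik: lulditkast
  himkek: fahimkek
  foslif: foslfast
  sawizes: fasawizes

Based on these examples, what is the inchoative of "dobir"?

"dobir" has last vowel 'i'. The stems whose last vowel is 'i' (foslif → foslfast, lulditik → lulditkast) delete the last vowel and add -ast.
The other patterns: stems whose last vowel is 'e' add the prefix fa-; stems whose last vowel is 'u' insert -in- after the first vowel.
So dobir → dobrast.

dobrast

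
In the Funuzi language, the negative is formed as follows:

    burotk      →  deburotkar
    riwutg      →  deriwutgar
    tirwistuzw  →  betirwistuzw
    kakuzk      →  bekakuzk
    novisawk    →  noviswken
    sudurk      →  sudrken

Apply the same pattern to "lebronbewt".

"lebronbewt" has second-to-last letter 'w'. The one such stem in the data (novisawk → noviswken) deletes the last vowel and adds -en (as does sudurk), so the same rule applies.
So lebronbewt → lebronbwten.

lebronbwten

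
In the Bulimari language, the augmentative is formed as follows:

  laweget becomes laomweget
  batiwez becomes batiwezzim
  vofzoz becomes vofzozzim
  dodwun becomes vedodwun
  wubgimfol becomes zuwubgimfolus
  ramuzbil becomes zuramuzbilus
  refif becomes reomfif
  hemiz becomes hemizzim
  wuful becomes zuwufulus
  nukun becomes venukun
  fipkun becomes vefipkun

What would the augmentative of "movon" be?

"movon" ends in -n. The stems ending in -n (dodwun → vedodwun, fipkun → vefipkun, nukun → venukun) add the prefix ve-.
The other patterns: stems ending in -z double the final consonant and add -im; stems ending in -l add zu- … -us around the stem; stems ending in -f or -t insert -om- after the first vowel.
So movon → vemovon.

vemovon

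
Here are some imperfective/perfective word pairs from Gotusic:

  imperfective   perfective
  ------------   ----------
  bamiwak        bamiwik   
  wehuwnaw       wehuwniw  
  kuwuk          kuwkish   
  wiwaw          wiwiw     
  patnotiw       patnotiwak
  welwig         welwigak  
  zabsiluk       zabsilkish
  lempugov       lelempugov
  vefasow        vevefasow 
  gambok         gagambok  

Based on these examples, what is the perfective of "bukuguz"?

bukugzish

"bukuguz" has last vowel 'u'. The stems whose last vowel is 'u' (zabsiluk → zabsilkish, kuwuk → kuwkish) delete the last vowel and add -ish.
So bukuguz → bukugzish.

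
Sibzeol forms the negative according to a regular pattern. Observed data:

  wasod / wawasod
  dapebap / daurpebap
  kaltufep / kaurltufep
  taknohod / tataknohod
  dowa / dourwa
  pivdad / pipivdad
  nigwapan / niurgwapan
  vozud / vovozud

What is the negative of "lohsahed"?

pivdad and dapebap both have last vowel 'a' yet inflect differently (pipivdad, daurpebap), so the last vowel is not what conditions the rule; the final letter is.
"lohsahed" ends in -d. The stems ending in -d (wasod → wawasod, vozud → vovozud, pivdad → pipivdad) repeat the first consonant+vowel as a prefix.
So lohsahed → lolohsahed.

lolohsahed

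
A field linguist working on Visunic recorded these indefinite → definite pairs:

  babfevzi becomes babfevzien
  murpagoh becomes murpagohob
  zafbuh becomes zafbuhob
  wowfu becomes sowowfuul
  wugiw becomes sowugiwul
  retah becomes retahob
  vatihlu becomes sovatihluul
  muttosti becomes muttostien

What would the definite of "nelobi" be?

nelobien

zafbuh and vatihlu both have last vowel 'u' yet inflect differently (zafbuhob, sovatihluul), so the last vowel is not what conditions the rule; the final letter is.
"nelobi" ends in -i. The stems ending in -i (muttosti → muttostien, babfevzi → babfevzien) add -en.
So nelobi → nelobien.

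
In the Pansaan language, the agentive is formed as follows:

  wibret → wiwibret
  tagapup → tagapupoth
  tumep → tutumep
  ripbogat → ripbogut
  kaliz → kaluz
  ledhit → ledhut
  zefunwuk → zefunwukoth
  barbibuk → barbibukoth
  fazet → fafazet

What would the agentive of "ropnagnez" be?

roropnagnez

"ropnagnez" has last vowel 'e'. The stems whose last vowel is 'e' (wibret → wiwibret, tumep → tutumep, fazet → fafazet) repeat the first consonant+vowel as a prefix.
So ropnagnez → roropnagnez.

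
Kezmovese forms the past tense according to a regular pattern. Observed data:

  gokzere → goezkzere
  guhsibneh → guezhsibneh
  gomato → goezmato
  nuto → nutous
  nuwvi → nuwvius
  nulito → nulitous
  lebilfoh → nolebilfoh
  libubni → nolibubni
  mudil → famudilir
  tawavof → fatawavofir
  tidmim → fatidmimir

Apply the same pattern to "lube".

gomato and nuto both end in -o yet inflect differently (goezmato, nutous), so the final letter is not what conditions the rule; the first letter is.
"lube" begins with l-. The stems beginning with l- (lebilfoh → nolebilfoh, libubni → nolibubni) add the prefix no-.
The other patterns: stems beginning with g- insert -ez- after the first vowel; stems beginning with n- add -us; stems beginning with m- or t- add fa- … -ir around the stem.
So lube → nolube.

nolube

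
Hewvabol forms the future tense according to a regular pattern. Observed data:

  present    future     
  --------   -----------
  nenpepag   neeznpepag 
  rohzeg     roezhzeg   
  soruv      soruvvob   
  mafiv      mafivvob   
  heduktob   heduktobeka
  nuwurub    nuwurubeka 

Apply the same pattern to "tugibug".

tuezgibug

soruv and nuwurub both have last vowel 'u' yet inflect differently (soruvvob, nuwurubeka), so the last vowel is not what conditions the rule; the final letter is.
"tugibug" ends in -g. The stems ending in -g (nenpepag → neeznpepag, rohzeg → roezhzeg) insert -ez- after the first vowel.
The other patterns: stems ending in -v double the final consonant and add -ob; stems ending in -b add -eka.
So tugibug → tuezgibug.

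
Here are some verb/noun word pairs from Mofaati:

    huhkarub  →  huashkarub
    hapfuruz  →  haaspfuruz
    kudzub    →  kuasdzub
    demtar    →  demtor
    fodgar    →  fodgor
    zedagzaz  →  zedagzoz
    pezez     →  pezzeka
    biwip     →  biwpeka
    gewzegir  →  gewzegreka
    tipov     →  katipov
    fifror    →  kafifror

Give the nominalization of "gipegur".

hapfuruz and zedagzaz both end in -z yet inflect differently (haaspfuruz, zedagzoz), so the final letter is not what conditions the rule; the last vowel is.
"gipegur" has last vowel 'u'. The stems whose last vowel is 'u' (huhkarub → huashkarub, hapfuruz → haaspfuruz, kudzub → kuasdzub) insert -as- after the first vowel.
So gipegur → giaspegur.

giaspegur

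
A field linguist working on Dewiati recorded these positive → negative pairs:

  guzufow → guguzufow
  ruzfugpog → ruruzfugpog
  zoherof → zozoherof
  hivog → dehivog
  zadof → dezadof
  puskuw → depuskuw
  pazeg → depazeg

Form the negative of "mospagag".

"mospagag" has 3 vowels. The stems with 3 vowels (guzufow → guguzufow, ruzfugpog → ruruzfugpog, zoherof → zozoherof) repeat the first consonant+vowel as a prefix.
So mospagag → momospagag.

momospagag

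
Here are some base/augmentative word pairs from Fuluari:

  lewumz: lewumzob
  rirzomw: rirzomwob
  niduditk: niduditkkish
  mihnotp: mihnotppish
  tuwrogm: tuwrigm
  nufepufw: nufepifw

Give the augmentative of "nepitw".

"nepitw" has second-to-last letter 't'. The stems whose second-to-last letter is 't' (niduditk → niduditkkish, mihnotp → mihnotppish) double the final consonant and add -ish.
The other patterns: stems whose second-to-last letter is 'm' add -ob; stems whose second-to-last letter is 'f' or 'g' change the last vowel to 'i'.
So nepitw → nepitwwish.

nepitwwish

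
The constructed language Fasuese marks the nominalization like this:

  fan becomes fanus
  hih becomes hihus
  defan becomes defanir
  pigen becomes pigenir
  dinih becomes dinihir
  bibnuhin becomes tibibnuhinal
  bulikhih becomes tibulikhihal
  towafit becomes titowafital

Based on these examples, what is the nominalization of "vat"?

fan and defan both end in -n yet inflect differently (fanus, defanir), so the final letter is not what conditions the rule; the number of vowels is.
"vat" has 1 vowel. The stems with 1 vowel (fan → fanus, hih → hihus) add -us.
So vat → vatus.

vatus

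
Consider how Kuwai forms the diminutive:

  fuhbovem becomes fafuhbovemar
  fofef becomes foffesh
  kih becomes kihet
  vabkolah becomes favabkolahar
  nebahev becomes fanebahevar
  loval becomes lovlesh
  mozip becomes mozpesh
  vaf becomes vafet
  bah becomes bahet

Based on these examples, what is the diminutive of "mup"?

mupet

vaf and fofef both end in -f yet inflect differently (vafet, foffesh), so the final letter is not what conditions the rule; the number of vowels is.
"mup" has 1 vowel. The stems with 1 vowel (kih → kihet, bah → bahet, vaf → vafet) add -et.
So mup → mupet.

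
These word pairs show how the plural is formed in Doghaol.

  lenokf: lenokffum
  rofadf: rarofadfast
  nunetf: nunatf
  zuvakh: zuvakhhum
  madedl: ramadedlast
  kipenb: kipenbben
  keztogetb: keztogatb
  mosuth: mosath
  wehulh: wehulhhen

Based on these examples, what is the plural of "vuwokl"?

"vuwokl" has second-to-last letter 'k'. The stems whose second-to-last letter is 'k' (zuvakh → zuvakhhum, lenokf → lenokffum) double the final consonant and add -um.
The other patterns: stems whose second-to-last letter is 't' change the last vowel to 'a'; stems whose second-to-last letter is 'd' add ra- … -ast around the stem; stems whose second-to-last letter is 'l' or 'n' double the final consonant and add -en.
So vuwokl → vuwokllum.

vuwokllum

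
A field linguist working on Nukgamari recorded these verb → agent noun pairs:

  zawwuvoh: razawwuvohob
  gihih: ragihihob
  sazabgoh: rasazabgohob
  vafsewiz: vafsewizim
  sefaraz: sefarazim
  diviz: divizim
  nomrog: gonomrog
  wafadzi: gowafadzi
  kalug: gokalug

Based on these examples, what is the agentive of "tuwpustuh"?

gihih and vafsewiz both have last vowel 'i' yet inflect differently (ragihihob, vafsewizim), so the last vowel is not what conditions the rule; the final letter is.
"tuwpustuh" ends in -h. The stems ending in -h (zawwuvoh → razawwuvohob, gihih → ragihihob, sazabgoh → rasazabgohob) add ra- … -ob around the stem.
So tuwpustuh → ratuwpustuhob.

ratuwpustuhob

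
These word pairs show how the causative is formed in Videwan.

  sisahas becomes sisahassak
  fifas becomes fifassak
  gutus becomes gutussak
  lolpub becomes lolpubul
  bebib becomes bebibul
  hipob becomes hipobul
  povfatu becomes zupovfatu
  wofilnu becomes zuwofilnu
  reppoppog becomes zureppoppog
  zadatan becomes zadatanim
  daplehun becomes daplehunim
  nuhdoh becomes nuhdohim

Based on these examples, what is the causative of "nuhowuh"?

nuhowuhim

gutus and lolpub both have last vowel 'u' yet inflect differently (gutussak, lolpubul), so the last vowel is not what conditions the rule; the final letter is.
"nuhowuh" ends in -h. The one such stem in the data (nuhdoh → nuhdohim) adds -im, so the same rule applies.
The other patterns: stems ending in -s double the final consonant and add -ak; stems ending in -b add -ul; stems ending in -g or -u add the prefix zu-.
So nuhowuh → nuhowuhim.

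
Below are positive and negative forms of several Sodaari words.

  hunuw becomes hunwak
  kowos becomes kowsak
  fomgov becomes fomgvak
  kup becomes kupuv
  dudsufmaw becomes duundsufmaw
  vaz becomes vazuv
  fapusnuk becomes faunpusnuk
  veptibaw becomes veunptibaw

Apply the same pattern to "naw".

hunuw and veptibaw both end in -w yet inflect differently (hunwak, veunptibaw), so the final letter is not what conditions the rule; the number of vowels is.
"naw" has 1 vowel. The stems with 1 vowel (vaz → vazuv, kup → kupuv) add -uv.
So naw → nawuv.

nawuv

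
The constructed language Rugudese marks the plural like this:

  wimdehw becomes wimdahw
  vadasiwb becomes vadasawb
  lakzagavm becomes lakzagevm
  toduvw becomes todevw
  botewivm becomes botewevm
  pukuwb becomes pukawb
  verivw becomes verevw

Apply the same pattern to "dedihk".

verivw and wimdehw both end in -w yet inflect differently (verevw, wimdahw), so the final letter is not what conditions the rule; the second-to-last letter is.
"dedihk" has second-to-last letter 'h'. The one such stem in the data (wimdehw → wimdahw) changes the last vowel to 'a' (as do vadasiwb, pukuwb), so the same rule applies.
The other pattern: stems whose second-to-last letter is 'v' change the last vowel to 'e'.
So dedihk → dedahk.

dedahk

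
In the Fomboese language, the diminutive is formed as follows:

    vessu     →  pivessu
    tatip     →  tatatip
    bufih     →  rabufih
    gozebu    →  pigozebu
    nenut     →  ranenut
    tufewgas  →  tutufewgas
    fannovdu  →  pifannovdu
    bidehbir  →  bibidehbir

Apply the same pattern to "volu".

"volu" ends in -u. The stems ending in -u (gozebu → pigozebu, vessu → pivessu, fannovdu → pifannovdu) add the prefix pi-.
The other patterns: stems ending in -h or -t add the prefix ra-; stems ending in -p, -r or -s repeat the first consonant+vowel as a prefix.
So volu → pivolu.

pivolu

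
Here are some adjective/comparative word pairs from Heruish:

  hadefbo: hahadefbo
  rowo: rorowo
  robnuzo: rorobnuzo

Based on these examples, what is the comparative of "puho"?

Every pair shown (hadefbo → hahadefbo, rowo → rorowo, robnuzo → rorobnuzo) follows the same rule: repeat the first consonant+vowel as a prefix.
So puho → pupuho.

pupuho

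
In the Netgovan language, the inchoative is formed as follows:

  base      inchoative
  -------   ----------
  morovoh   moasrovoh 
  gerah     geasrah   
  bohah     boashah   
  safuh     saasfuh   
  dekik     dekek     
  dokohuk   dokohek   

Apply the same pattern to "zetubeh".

safuh and dokohuk both have last vowel 'u' yet inflect differently (saasfuh, dokohek), so the last vowel is not what conditions the rule; the final letter is.
"zetubeh" ends in -h. The stems ending in -h (morovoh → moasrovoh, safuh → saasfuh, gerah → geasrah) insert -as- after the first vowel.
So zetubeh → zeastubeh.

zeastubeh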